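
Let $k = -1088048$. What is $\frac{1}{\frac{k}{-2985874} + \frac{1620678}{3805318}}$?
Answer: $\frac{2840550019483}{2244877235459} \approx 1.2653$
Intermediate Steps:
$\frac{1}{\frac{k}{-2985874} + \frac{1620678}{3805318}} = \frac{1}{- \frac{1088048}{-2985874} + \frac{1620678}{3805318}} = \frac{1}{\left(-1088048\right) \left(- \frac{1}{2985874}\right) + 1620678 \cdot \frac{1}{3805318}} = \frac{1}{\frac{544024}{1492937} + \frac{810339}{1902659}} = \frac{1}{\frac{2244877235459}{2840550019483}} = \frac{2840550019483}{2244877235459}$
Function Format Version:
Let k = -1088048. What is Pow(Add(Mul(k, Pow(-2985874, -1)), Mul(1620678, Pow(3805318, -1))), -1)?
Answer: Rational(2840550019483, 2244877235459) ≈ 1.2653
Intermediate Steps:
Pow(Add(Mul(k, Pow(-2985874, -1)), Mul(1620678, Pow(3805318, -1))), -1) = Pow(Add(Mul(-1088048, Pow(-2985874, -1)), Mul(1620678, Pow(3805318, -1))), -1) = Pow(Add(Mul(-1088048, Rational(-1, 2985874)), Mul(1620678, Rational(1, 3805318))), -1) = Pow(Add(Rational(544024, 1492937), Rational(810339, 1902659)), -1) = Pow(Rational(2244877235459, 2840550019483), -1) = Rational(2840550019483, 2244877235459)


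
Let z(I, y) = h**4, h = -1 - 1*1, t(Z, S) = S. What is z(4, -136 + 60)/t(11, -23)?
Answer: -16/23 ≈ -0.69565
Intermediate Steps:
h = -2 (h = -1 - 1 = -2)
z(I, y) = 16 (z(I, y) = (-2)**4 = 16)
z(4, -136 + 60)/t(11, -23) = 16/(-23) = 16*(-1/23) = -16/23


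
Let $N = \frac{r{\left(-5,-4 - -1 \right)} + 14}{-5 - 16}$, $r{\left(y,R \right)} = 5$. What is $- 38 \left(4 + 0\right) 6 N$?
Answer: $\frac{5776}{7} \approx 825.14$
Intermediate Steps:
$N = - \frac{19}{21}$ ($N = \frac{5 + 14}{-5 - 16} = \frac{19}{-21} = 19 \left(- \frac{1}{21}\right) = - \frac{19}{21} \approx -0.90476$)
$- 38 \left(4 + 0\right) 6 N = - 38 \left(4 + 0\right) 6 \left(- \frac{19}{21}\right) = - 38 \cdot 4 \cdot 6 \left(- \frac{19}{21}\right) = \left(-38\right) 24 \left(- \frac{19}{21}\right) = \left(-912\right) \left(- \frac{19}{21}\right) = \frac{5776}{7}$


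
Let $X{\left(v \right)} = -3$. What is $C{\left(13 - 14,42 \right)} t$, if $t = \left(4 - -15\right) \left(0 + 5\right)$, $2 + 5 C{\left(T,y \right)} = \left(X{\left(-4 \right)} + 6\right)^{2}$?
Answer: $133$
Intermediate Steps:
$C{\left(T,y \right)} = \frac{7}{5}$ ($C{\left(T,y \right)} = - \frac{2}{5} + \frac{\left(-3 + 6\right)^{2}}{5} = - \frac{2}{5} + \frac{3^{2}}{5} = - \frac{2}{5} + \frac{1}{5} \cdot 9 = - \frac{2}{5} + \frac{9}{5} = \frac{7}{5}$)
$t = 95$ ($t = \left(4 + 15\right) 5 = 19 \cdot 5 = 95$)
$C{\left(13 - 14,42 \right)} t = \frac{7}{5} \cdot 95 = 133$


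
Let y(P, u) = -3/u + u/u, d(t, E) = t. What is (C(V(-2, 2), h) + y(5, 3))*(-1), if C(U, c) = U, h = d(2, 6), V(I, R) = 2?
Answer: -2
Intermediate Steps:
y(P, u) = 1 - 3/u (y(P, u) = -3/u + 1 = 1 - 3/u)
h = 2
(C(V(-2, 2), h) + y(5, 3))*(-1) = (2 + (-3 + 3)/3)*(-1) = (2 + (1/3)*0)*(-1) = (2 + 0)*(-1) = 2*(-1) = -2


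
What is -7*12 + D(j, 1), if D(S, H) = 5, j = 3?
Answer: -79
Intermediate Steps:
-7*12 + D(j, 1) = -7*12 + 5 = -84 + 5 = -79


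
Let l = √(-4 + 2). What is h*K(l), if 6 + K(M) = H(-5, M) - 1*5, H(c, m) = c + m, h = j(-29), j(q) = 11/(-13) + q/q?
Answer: -32/13 + 2*I*√2/13 ≈ -2.4615 + 0.21757*I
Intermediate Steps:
j(q) = 2/13 (j(q) = 11*(-1/13) + 1 = -11/13 + 1 = 2/13)
h = 2/13 ≈ 0.15385
l = I*√2 (l = √(-2) = I*√2 ≈ 1.4142*I)
K(M) = -16 + M (K(M) = -6 + ((-5 + M) - 1*5) = -6 + ((-5 + M) - 5) = -6 + (-10 + M) = -16 + M)
h*K(l) = 2*(-16 + I*√2)/13 = -32/13 + 2*I*√2/13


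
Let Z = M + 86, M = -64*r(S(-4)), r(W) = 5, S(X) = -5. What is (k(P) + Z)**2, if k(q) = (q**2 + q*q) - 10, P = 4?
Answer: 44944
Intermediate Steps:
M = -320 (M = -64*5 = -320)
k(q) = -10 + 2*q**2 (k(q) = (q**2 + q**2) - 10 = 2*q**2 - 10 = -10 + 2*q**2)
Z = -234 (Z = -320 + 86 = -234)
(k(P) + Z)**2 = ((-10 + 2*4**2) - 234)**2 = ((-10 + 2*16) - 234)**2 = ((-10 + 32) - 234)**2 = (22 - 234)**2 = (-212)**2 = 44944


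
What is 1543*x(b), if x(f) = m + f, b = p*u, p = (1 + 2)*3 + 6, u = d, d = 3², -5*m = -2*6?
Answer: 1060041/5 ≈ 2.1201e+5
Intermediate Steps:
m = 12/5 (m = -(-2)*6/5 = -⅕*(-12) = 12/5 ≈ 2.4000)
d = 9
u = 9
p = 15 (p = 3*3 + 6 = 9 + 6 = 15)
b = 135 (b = 15*9 = 135)
x(f) = 12/5 + f
1543*x(b) = 1543*(12/5 + 135) = 1543*(687/5) = 1060041/5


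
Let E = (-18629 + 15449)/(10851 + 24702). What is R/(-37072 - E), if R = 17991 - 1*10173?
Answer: -15441853/73223202 ≈ -0.21089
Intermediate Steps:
R = 7818 (R = 17991 - 10173 = 7818)
E = -1060/11851 (E = -3180/35553 = -3180*1/35553 = -1060/11851 ≈ -0.089444)
R/(-37072 - E) = 7818/(-37072 - 1*(-1060/11851)) = 7818/(-37072 + 1060/11851) = 7818/(-439339212/11851) = 7818*(-11851/439339212) = -15441853/73223202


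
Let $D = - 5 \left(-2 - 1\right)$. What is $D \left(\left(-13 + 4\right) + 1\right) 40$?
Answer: $-4800$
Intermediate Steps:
$D = 15$ ($D = \left(-5\right) \left(-3\right) = 15$)
$D \left(\left(-13 + 4\right) + 1\right) 40 = 15 \left(\left(-13 + 4\right) + 1\right) 40 = 15 \left(-9 + 1\right) 40 = 15 \left(-8\right) 40 = \left(-120\right) 40 = -4800$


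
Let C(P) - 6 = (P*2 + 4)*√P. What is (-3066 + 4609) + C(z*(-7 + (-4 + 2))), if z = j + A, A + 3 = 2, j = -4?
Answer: 1549 + 282*√5 ≈ 2179.6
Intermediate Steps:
A = -1 (A = -3 + 2 = -1)
z = -5 (z = -4 - 1 = -5)
C(P) = 6 + √P*(4 + 2*P) (C(P) = 6 + (P*2 + 4)*√P = 6 + (2*P + 4)*√P = 6 + (4 + 2*P)*√P = 6 + √P*(4 + 2*P))
(-3066 + 4609) + C(z*(-7 + (-4 + 2))) = (-3066 + 4609) + (6 + 2*(-5*(-7 + (-4 + 2)))^(3/2) + 4*√(-5*(-7 + (-4 + 2)))) = 1543 + (6 + 2*(-5*(-7 - 2))^(3/2) + 4*√(-5*(-7 - 2))) = 1543 + (6 + 2*(-5*(-9))^(3/2) + 4*√(-5*(-9))) = 1543 + (6 + 2*45^(3/2) + 4*√45) = 1543 + (6 + 2*(135*√5) + 4*(3*√5)) = 1543 + (6 + 270*√5 + 12*√5) = 1543 + (6 + 282*√5) = 1549 + 282*√5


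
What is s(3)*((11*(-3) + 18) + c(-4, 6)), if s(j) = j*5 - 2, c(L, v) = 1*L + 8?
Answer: -143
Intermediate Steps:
c(L, v) = 8 + L (c(L, v) = L + 8 = 8 + L)
s(j) = -2 + 5*j (s(j) = 5*j - 2 = -2 + 5*j)
s(3)*((11*(-3) + 18) + c(-4, 6)) = (-2 + 5*3)*((11*(-3) + 18) + (8 - 4)) = (-2 + 15)*((-33 + 18) + 4) = 13*(-15 + 4) = 13*(-11) = -143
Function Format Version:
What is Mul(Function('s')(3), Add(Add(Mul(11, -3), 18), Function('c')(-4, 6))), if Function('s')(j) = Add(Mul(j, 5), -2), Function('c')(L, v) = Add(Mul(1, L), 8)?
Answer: -143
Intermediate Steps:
Function('c')(L, v) = Add(8, L) (Function('c')(L, v) = Add(L, 8) = Add(8, L))
Function('s')(j) = Add(-2, Mul(5, j)) (Function('s')(j) = Add(Mul(5, j), -2) = Add(-2, Mul(5, j)))
Mul(Function('s')(3), Add(Add(Mul(11, -3), 18), Function('c')(-4, 6))) = Mul(Add(-2, Mul(5, 3)), Add(Add(Mul(11, -3), 18), Add(8, -4))) = Mul(Add(-2, 15), Add(Add(-33, 18), 4)) = Mul(13, Add(-15, 4)) = Mul(13, -11) = -143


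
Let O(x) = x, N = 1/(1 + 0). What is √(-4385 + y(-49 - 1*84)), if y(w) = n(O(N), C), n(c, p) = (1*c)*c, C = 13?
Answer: 4*I*√274 ≈ 66.212*I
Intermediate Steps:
N = 1 (N = 1/1 = 1)
n(c, p) = c² (n(c, p) = c*c = c²)
y(w) = 1 (y(w) = 1² = 1)
√(-4385 + y(-49 - 1*84)) = √(-4385 + 1) = √(-4384) = 4*I*√274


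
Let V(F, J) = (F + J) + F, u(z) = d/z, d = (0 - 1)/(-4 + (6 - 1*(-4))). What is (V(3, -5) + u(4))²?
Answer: 529/576 ≈ 0.91840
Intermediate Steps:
d = -⅙ (d = -1/(-4 + (6 + 4)) = -1/(-4 + 10) = -1/6 = -1*⅙ = -⅙ ≈ -0.16667)
u(z) = -1/(6*z)
V(F, J) = J + 2*F
(V(3, -5) + u(4))² = ((-5 + 2*3) - ⅙/4)² = ((-5 + 6) - ⅙*¼)² = (1 - 1/24)² = (23/24)² = 529/576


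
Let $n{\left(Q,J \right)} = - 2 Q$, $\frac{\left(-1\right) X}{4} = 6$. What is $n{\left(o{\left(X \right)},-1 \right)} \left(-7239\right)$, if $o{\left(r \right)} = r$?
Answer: $-347472$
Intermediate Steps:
$X = -24$ ($X = \left(-4\right) 6 = -24$)
$n{\left(o{\left(X \right)},-1 \right)} \left(-7239\right) = \left(-2\right) \left(-24\right) \left(-7239\right) = 48 \left(-7239\right) = -347472$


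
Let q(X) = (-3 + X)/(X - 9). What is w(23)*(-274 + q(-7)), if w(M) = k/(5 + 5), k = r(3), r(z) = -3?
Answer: 6561/80 ≈ 82.012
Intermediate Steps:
q(X) = (-3 + X)/(-9 + X)
k = -3
w(M) = -3/10 (w(M) = -3/(5 + 5) = -3/10)
w(23)*(-274 + q(-7)) = -3*(-274 + (-3 - 7)/(-9 - 7))/10 = -3*(-274 - 10/(-16))/10 = -3*(-274 - 1/16*(-10))/10 = -3*(-274 + 5/8)/10 = -3/10*(-2187/8) = 6561/80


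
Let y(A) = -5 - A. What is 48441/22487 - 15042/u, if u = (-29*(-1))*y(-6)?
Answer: -336844665/652123 ≈ -516.54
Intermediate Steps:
u = 29 (u = (-29*(-1))*(-5 - 1*(-6)) = 29*(-5 + 6) = 29*1 = 29)
48441/22487 - 15042/u = 48441/22487 - 15042/29 = -336844665/652123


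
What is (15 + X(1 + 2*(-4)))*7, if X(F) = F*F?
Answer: 448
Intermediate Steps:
X(F) = F**2
(15 + X(1 + 2*(-4)))*7 = (15 + (1 + 2*(-4))**2)*7 = (15 + (1 - 8)**2)*7 = (15 + (-7)**2)*7 = (15 + 49)*7 = 64*7 = 448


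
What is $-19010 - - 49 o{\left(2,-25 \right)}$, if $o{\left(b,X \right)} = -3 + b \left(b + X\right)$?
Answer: $-21411$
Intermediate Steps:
$o{\left(b,X \right)} = -3 + b \left(X + b\right)$
$-19010 - - 49 o{\left(2,-25 \right)} = -19010 - - 49 \left(-3 + 2^{2} - 50\right) = -19010 - - 49 \left(-3 + 4 - 50\right) = -19010 - \left(-49\right) \left(-49\right) = -19010 - 2401 = -21411$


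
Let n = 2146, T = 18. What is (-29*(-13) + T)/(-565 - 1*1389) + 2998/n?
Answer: 2505211/2096642 ≈ 1.1949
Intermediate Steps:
(-29*(-13) + T)/(-565 - 1*1389) + 2998/n = (-29*(-13) + 18)/(-565 - 1*1389) + 2998/2146 = (377 + 18)/(-565 - 1389) + 2998*(1/2146) = 395/(-1954) + 1499/1073 = 395*(-1/1954) + 1499/1073 = -395/1954 + 1499/1073 = 2505211/2096642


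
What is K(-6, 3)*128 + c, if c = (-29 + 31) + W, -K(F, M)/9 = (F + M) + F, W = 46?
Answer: 10416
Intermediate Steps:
K(F, M) = -18*F - 9*M (K(F, M) = -9*((F + M) + F) = -9*(M + 2*F) = -18*F - 9*M)
c = 48 (c = (-29 + 31) + 46 = 2 + 46 = 48)
K(-6, 3)*128 + c = (-18*(-6) - 9*3)*128 + 48 = (108 - 27)*128 + 48 = 81*128 + 48 = 10368 + 48 = 10416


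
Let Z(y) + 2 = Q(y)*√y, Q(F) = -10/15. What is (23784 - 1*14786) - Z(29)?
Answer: 9000 + 2*√29/3 ≈ 9003.6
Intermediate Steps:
Q(F) = -⅔ (Q(F) = -10*1/15 = -⅔)
Z(y) = -2 - 2*√y/3
(23784 - 1*14786) - Z(29) = (23784 - 1*14786) - (-2 - 2*√29/3) = (23784 - 14786) + (2 + 2*√29/3) = 8998 + (2 + 2*√29/3) = 9000 + 2*√29/3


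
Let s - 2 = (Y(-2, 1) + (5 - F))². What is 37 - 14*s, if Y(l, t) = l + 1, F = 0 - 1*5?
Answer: -1125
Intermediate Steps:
F = -5 (F = 0 - 5 = -5)
Y(l, t) = 1 + l
s = 83 (s = 2 + ((1 - 2) + (5 - 1*(-5)))² = 2 + (-1 + (5 + 5))² = 2 + (-1 + 10)² = 2 + 9² = 2 + 81 = 83)
37 - 14*s = 37 - 14*83 = 37 - 1162 = -1125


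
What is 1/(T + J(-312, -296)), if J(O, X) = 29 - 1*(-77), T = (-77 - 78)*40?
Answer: -1/6094 ≈ -0.00016410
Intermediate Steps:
T = -6200 (T = -155*40 = -6200)
J(O, X) = 106 (J(O, X) = 29 + 77 = 106)
1/(T + J(-312, -296)) = 1/(-6200 + 106) = 1/(-6094) = -1/6094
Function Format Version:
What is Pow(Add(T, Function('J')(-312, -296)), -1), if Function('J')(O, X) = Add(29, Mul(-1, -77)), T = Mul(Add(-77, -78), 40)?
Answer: Rational(-1, 6094) ≈ -0.00016410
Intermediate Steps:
T = -6200 (T = Mul(-155, 40) = -6200)
Function('J')(O, X) = 106 (Function('J')(O, X) = Add(29, 77) = 106)
Pow(Add(T, Function('J')(-312, -296)), -1) = Pow(Add(-6200, 106), -1) = Pow(-6094, -1) = Rational(-1, 6094)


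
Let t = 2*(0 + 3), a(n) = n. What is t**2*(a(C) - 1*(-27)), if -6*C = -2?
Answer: 984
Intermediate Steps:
C = 1/3 (C = -1/6*(-2) = 1/3 ≈ 0.33333)
t = 6 (t = 2*3 = 6)
t**2*(a(C) - 1*(-27)) = 6**2*(1/3 - 1*(-27)) = 36*(1/3 + 27) = 36*(82/3) = 984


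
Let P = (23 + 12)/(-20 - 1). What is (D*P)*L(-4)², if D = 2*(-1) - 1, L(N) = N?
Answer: 80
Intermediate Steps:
P = -5/3 (P = 35/(-21) = 35*(-1/21) = -5/3 ≈ -1.6667)
D = -3 (D = -2 - 1 = -3)
(D*P)*L(-4)² = -3*(-5/3)*(-4)² = 5*16 = 80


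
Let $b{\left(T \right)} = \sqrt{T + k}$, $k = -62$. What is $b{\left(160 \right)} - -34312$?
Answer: $34312 + 7 \sqrt{2} \approx 34322.0$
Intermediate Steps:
$b{\left(T \right)} = \sqrt{-62 + T}$ ($b{\left(T \right)} = \sqrt{T - 62} = \sqrt{-62 + T}$)
$b{\left(160 \right)} - -34312 = \sqrt{-62 + 160} - -34312 = \sqrt{98} + 34312 = 7 \sqrt{2} + 34312 = 34312 + 7 \sqrt{2}$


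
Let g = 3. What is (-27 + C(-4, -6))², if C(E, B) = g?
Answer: 576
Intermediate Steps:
C(E, B) = 3
(-27 + C(-4, -6))² = (-27 + 3)² = (-24)² = 576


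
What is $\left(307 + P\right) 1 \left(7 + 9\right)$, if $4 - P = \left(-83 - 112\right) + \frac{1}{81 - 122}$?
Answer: $\frac{331952}{41} \approx 8096.4$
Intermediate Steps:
$P = \frac{8160}{41}$ ($P = 4 - \left(\left(-83 - 112\right) + \frac{1}{81 - 122}\right) = 4 - \left(-195 + \frac{1}{-41}\right) = 4 - \left(-195 - \frac{1}{41}\right) = 4 - - \frac{7996}{41} = 4 + \frac{7996}{41} = \frac{8160}{41} \approx 199.02$)
$\left(307 + P\right) 1 \left(7 + 9\right) = \left(307 + \frac{8160}{41}\right) 1 \left(7 + 9\right) = \frac{20747 \cdot 1 \cdot 16}{41} = \frac{20747}{41} \cdot 16 = \frac{331952}{41}$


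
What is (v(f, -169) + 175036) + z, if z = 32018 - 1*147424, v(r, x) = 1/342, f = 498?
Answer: 20393461/342 ≈ 59630.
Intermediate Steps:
v(r, x) = 1/342
z = -115406 (z = 32018 - 147424 = -115406)
(v(f, -169) + 175036) + z = (1/342 + 175036) - 115406 = 59862313/342 - 115406 = 20393461/342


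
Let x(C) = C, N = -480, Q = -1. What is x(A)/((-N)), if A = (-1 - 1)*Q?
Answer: 1/240 ≈ 0.0041667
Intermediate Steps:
A = 2 (A = (-1 - 1)*(-1) = -2*(-1) = 2)
x(A)/((-N)) = 2/((-1*(-480))) = 2/480 = 2*(1/480) = 1/240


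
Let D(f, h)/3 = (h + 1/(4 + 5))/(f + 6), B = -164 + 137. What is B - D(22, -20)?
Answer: -2089/84 ≈ -24.869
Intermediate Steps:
B = -27
D(f, h) = 3*(⅑ + h)/(6 + f) (D(f, h) = 3*((h + 1/(4 + 5))/(f + 6)) = 3*((h + 1/9)/(6 + f)) = 3*((h + ⅑)/(6 + f)) = 3*((⅑ + h)/(6 + f)) = 3*(⅑ + h)/(6 + f))
B - D(22, -20) = -27 - (1 + 9*(-20))/(3*(6 + 22)) = -27 - (1 - 180)/(3*28) = -27 - (-179)/(3*28) = -27 - 1*(-179/84) = -27 + 179/84 = -2089/84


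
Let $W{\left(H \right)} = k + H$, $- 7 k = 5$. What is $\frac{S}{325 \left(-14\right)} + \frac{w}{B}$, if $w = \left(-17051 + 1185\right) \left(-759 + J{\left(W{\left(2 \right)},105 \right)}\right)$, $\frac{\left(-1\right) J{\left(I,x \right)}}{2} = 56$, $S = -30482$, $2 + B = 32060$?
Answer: $\frac{1227979678}{2805075} \approx 437.77$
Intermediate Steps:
$B = 32058$ ($B = -2 + 32060 = 32058$)
$k = - \frac{5}{7}$ ($k = \left(- \frac{1}{7}\right) 5 = - \frac{5}{7} \approx -0.71429$)
$W{\left(H \right)} = - \frac{5}{7} + H$
$J{\left(I,x \right)} = -112$ ($J{\left(I,x \right)} = \left(-2\right) 56 = -112$)
$w = 13819286$ ($w = \left(-17051 + 1185\right) \left(-759 - 112\right) = \left(-15866\right) \left(-871\right) = 13819286$)
$\frac{S}{325 \left(-14\right)} + \frac{w}{B} = - \frac{30482}{325 \left(-14\right)} + \frac{13819286}{32058} = - \frac{30482}{-4550} + 13819286 \cdot \frac{1}{32058} = \left(-30482\right) \left(- \frac{1}{4550}\right) + \frac{531511}{1233} = \frac{15241}{2275} + \frac{531511}{1233} = \frac{1227979678}{2805075}$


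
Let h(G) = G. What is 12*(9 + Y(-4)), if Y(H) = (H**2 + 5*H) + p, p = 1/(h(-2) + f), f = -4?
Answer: 58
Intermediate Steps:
p = -1/6 (p = 1/(-2 - 4) = 1/(-6) = -1/6 ≈ -0.16667)
Y(H) = -1/6 + H**2 + 5*H (Y(H) = (H**2 + 5*H) - 1/6 = -1/6 + H**2 + 5*H)
12*(9 + Y(-4)) = 12*(9 + (-1/6 + (-4)**2 + 5*(-4))) = 12*(9 + (-1/6 + 16 - 20)) = 12*(9 - 25/6) = 12*(29/6) = 58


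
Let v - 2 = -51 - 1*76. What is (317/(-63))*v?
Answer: 39625/63 ≈ 628.97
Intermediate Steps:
v = -125 (v = 2 + (-51 - 1*76) = 2 + (-51 - 76) = 2 - 127 = -125)
(317/(-63))*v = (317/(-63))*(-125) = (317*(-1/63))*(-125) = -317/63*(-125) = 39625/63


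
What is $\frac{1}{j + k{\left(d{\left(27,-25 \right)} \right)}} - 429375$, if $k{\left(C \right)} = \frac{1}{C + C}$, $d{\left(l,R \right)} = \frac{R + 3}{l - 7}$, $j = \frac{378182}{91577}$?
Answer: $- \frac{1589595479528}{3702117} \approx -4.2937 \cdot 10^{5}$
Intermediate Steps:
$j = \frac{378182}{91577}$ ($j = 378182 \cdot \frac{1}{91577} = \frac{378182}{91577} \approx 4.1297$)
$d{\left(l,R \right)} = \frac{3 + R}{-7 + l}$
$k{\left(C \right)} = \frac{1}{2 C}$
$\frac{1}{j + k{\left(d{\left(27,-25 \right)} \right)}} - 429375 = \frac{1}{\frac{378182}{91577} + \frac{1}{2 \frac{3 - 25}{-7 + 27}}} - 429375 = \frac{1}{\frac{378182}{91577} + \frac{1}{2 \cdot \frac{1}{20} \left(-22\right)}} - 429375 = \frac{1}{\frac{378182}{91577} + \frac{1}{2 \left(- \frac{11}{10}\right)}} - 429375 = \frac{1}{\frac{378182}{91577} + \frac{1}{2} \left(- \frac{10}{11}\right)} - 429375 = \frac{1}{\frac{378182}{91577} - \frac{5}{11}} - 429375 = \frac{1}{\frac{3702117}{1007347}} - 429375 = \frac{1007347}{3702117} - 429375 = - \frac{1589595479528}{3702117}$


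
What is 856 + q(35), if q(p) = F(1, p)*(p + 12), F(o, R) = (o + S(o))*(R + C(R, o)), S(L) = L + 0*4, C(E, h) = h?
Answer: 4240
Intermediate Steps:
S(L) = L (S(L) = L + 0 = L)
F(o, R) = 2*o*(R + o) (F(o, R) = (o + o)*(R + o) = (2*o)*(R + o) = 2*o*(R + o))
q(p) = (2 + 2*p)*(12 + p) (q(p) = (2*1*(p + 1))*(p + 12) = (2*1*(1 + p))*(12 + p) = (2 + 2*p)*(12 + p))
856 + q(35) = 856 + 2*(1 + 35)*(12 + 35) = 856 + 2*36*47 = 856 + 3384 = 4240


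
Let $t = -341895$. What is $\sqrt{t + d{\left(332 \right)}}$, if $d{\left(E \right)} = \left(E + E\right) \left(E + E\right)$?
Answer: $\sqrt{99001} \approx 314.64$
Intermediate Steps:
$d{\left(E \right)} = 4 E^{2}$ ($d{\left(E \right)} = 2 E 2 E = 4 E^{2}$)
$\sqrt{t + d{\left(332 \right)}} = \sqrt{-341895 + 4 \cdot 332^{2}} = \sqrt{-341895 + 4 \cdot 110224} = \sqrt{-341895 + 440896} = \sqrt{99001}$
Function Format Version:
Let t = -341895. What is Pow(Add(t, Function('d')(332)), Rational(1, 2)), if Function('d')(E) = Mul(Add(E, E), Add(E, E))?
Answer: Pow(99001, Rational(1, 2)) ≈ 314.64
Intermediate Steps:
Function('d')(E) = Mul(4, Pow(E, 2)) (Function('d')(E) = Mul(Mul(2, E), Mul(2, E)) = Mul(4, Pow(E, 2)))
Pow(Add(t, Function('d')(332)), Rational(1, 2)) = Pow(Add(-341895, Mul(4, Pow(332, 2))), Rational(1, 2)) = Pow(Add(-341895, Mul(4, 110224)), Rational(1, 2)) = Pow(Add(-341895, 440896), Rational(1, 2)) = Pow(99001, Rational(1, 2))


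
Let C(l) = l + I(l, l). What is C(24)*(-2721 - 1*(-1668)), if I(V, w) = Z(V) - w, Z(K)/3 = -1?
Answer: 3159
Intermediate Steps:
Z(K) = -3 (Z(K) = 3*(-1) = -3)
I(V, w) = -3 - w
C(l) = -3 (C(l) = l + (-3 - l) = -3)
C(24)*(-2721 - 1*(-1668)) = -3*(-2721 - 1*(-1668)) = -3*(-2721 + 1668) = -3*(-1053) = 3159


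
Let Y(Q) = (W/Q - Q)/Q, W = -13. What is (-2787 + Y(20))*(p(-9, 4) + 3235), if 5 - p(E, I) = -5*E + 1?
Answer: -1780995161/200 ≈ -8.9050e+6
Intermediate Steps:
p(E, I) = 4 + 5*E (p(E, I) = 5 - (-5*E + 1) = 5 - (1 - 5*E) = 5 + (-1 + 5*E) = 4 + 5*E)
Y(Q) = (-Q - 13/Q)/Q (Y(Q) = (-13/Q - Q)/Q = (-Q - 13/Q)/Q)
(-2787 + Y(20))*(p(-9, 4) + 3235) = (-2787 + (-1 - 13/20²))*((4 + 5*(-9)) + 3235) = (-2787 + (-1 - 13*1/400))*((4 - 45) + 3235) = (-2787 + (-1 - 13/400))*(-41 + 3235) = (-2787 - 413/400)*3194 = -1115213/400*3194 = -1780995161/200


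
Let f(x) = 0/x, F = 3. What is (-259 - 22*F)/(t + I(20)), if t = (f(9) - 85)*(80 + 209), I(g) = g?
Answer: 65/4909 ≈ 0.013241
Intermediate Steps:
f(x) = 0
t = -24565 (t = (0 - 85)*(80 + 209) = -85*289 = -24565)
(-259 - 22*F)/(t + I(20)) = (-259 - 22*3)/(-24565 + 20) = (-259 - 66)/(-24545) = -325*(-1/24545) = 65/4909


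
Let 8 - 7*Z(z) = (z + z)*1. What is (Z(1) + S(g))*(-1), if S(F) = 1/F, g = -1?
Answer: ⅐ ≈ 0.14286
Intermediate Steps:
Z(z) = 8/7 - 2*z/7 (Z(z) = 8/7 - (z + z)/7 = 8/7 - 2*z/7)
(Z(1) + S(g))*(-1) = ((8/7 - 2/7*1) + 1/(-1))*(-1) = ((8/7 - 2/7) - 1)*(-1) = (6/7 - 1)*(-1) = -⅐*(-1) = ⅐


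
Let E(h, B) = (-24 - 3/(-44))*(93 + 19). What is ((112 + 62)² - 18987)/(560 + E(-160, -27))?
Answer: -124179/23324 ≈ -5.3241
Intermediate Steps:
E(h, B) = -29484/11 (E(h, B) = (-24 - 3*(-1/44))*112 = (-24 + 3/44)*112 = -1053/44*112 = -29484/11)
((112 + 62)² - 18987)/(560 + E(-160, -27)) = ((112 + 62)² - 18987)/(560 - 29484/11) = (174² - 18987)/(-23324/11) = (30276 - 18987)*(-11/23324) = 11289*(-11/23324) = -124179/23324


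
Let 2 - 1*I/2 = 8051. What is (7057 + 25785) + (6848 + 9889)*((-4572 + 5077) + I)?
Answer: -260947199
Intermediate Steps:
I = -16098 (I = 4 - 2*8051 = 4 - 16102 = -16098)
(7057 + 25785) + (6848 + 9889)*((-4572 + 5077) + I) = (7057 + 25785) + (6848 + 9889)*((-4572 + 5077) - 16098) = 32842 + 16737*(505 - 16098) = 32842 + 16737*(-15593) = 32842 - 260980041 = -260947199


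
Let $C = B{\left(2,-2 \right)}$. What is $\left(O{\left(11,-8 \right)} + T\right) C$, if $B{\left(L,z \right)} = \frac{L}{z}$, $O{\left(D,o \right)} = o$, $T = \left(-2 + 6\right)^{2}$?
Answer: $-8$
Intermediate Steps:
$T = 16$ ($T = 4^{2} = 16$)
$C = -1$ ($C = \frac{2}{-2} = 2 \left(- \frac{1}{2}\right) = -1$)
$\left(O{\left(11,-8 \right)} + T\right) C = \left(-8 + 16\right) \left(-1\right) = 8 \left(-1\right) = -8$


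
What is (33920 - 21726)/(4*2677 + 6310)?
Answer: 91/127 ≈ 0.71654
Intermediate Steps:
(33920 - 21726)/(4*2677 + 6310) = 12194/(10708 + 6310) = 12194/17018 = 12194*(1/17018) = 91/127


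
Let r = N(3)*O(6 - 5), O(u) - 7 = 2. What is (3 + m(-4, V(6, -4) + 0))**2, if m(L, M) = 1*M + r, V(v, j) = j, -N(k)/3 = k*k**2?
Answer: 532900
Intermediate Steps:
O(u) = 9 (O(u) = 7 + 2 = 9)
N(k) = -3*k**3 (N(k) = -3*k*k**2 = -3*k**3)
r = -729 (r = -3*3**3*9 = -3*27*9 = -81*9 = -729)
m(L, M) = -729 + M (m(L, M) = 1*M - 729 = M - 729 = -729 + M)
(3 + m(-4, V(6, -4) + 0))**2 = (3 + (-729 + (-4 + 0)))**2 = (3 + (-729 - 4))**2 = (3 - 733)**2 = (-730)**2 = 532900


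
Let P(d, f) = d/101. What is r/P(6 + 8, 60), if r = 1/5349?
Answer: 101/74886 ≈ 0.0013487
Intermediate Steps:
P(d, f) = d/101 (P(d, f) = d*(1/101) = d/101)
r = 1/5349 ≈ 0.00018695
r/P(6 + 8, 60) = 1/(5349*(((6 + 8)/101))) = 1/(5349*(((1/101)*14))) = 1/(5349*(14/101)) = (1/5349)*(101/14) = 101/74886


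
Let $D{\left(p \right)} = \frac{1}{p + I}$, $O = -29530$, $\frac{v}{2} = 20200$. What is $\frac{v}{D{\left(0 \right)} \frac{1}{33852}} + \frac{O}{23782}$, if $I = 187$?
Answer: $\frac{3041064860418835}{11891} \approx 2.5575 \cdot 10^{11}$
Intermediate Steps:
$v = 40400$ ($v = 2 \cdot 20200 = 40400$)
$D{\left(p \right)} = \frac{1}{187 + p}$ ($D{\left(p \right)} = \frac{1}{p + 187} = \frac{1}{187 + p}$)
$\frac{v}{D{\left(0 \right)} \frac{1}{33852}} + \frac{O}{23782} = \frac{40400}{\frac{1}{187 + 0} \cdot \frac{1}{33852}} - \frac{29530}{23782} = \frac{40400}{\frac{1}{187} \cdot \frac{1}{33852}} - \frac{14765}{11891} = 40400 \frac{1}{\frac{1}{6330324}} - \frac{14765}{11891} = 40400 \cdot 6330324 - \frac{14765}{11891} = 255745089600 - \frac{14765}{11891} = \frac{3041064860418835}{11891}$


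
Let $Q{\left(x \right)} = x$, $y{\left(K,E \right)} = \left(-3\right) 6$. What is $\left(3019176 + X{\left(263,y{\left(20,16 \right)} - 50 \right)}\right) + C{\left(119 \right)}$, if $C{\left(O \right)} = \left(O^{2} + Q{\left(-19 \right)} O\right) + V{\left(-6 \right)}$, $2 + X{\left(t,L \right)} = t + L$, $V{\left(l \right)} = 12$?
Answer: $3031281$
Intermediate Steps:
$y{\left(K,E \right)} = -18$
$X{\left(t,L \right)} = -2 + L + t$ ($X{\left(t,L \right)} = -2 + \left(t + L\right) = -2 + \left(L + t\right) = -2 + L + t$)
$C{\left(O \right)} = 12 + O^{2} - 19 O$ ($C{\left(O \right)} = \left(O^{2} - 19 O\right) + 12 = 12 + O^{2} - 19 O$)
$\left(3019176 + X{\left(263,y{\left(20,16 \right)} - 50 \right)}\right) + C{\left(119 \right)} = \left(3019176 - -193\right) + \left(12 + 119^{2} - 2261\right) = \left(3019176 - -193\right) + \left(12 + 14161 - 2261\right) = \left(3019176 + 193\right) + 11912 = 3019369 + 11912 = 3031281$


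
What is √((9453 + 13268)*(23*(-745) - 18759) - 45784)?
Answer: I*√815593358 ≈ 28559.0*I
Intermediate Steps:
√((9453 + 13268)*(23*(-745) - 18759) - 45784) = √(22721*(-17135 - 18759) - 45784) = √(22721*(-35894) - 45784) = √(-815547574 - 45784) = √(-815593358) = I*√815593358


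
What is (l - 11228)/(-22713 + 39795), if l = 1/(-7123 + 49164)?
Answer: -52448483/79793818 ≈ -0.65730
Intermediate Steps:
l = 1/42041 ≈ 2.3786e-5
(l - 11228)/(-22713 + 39795) = (1/42041 - 11228)/(-22713 + 39795) = -472036347/42041/17082 = -472036347/42041*1/17082 = -52448483/79793818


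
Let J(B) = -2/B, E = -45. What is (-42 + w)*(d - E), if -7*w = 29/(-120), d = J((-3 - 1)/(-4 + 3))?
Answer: -3137339/1680 ≈ -1867.5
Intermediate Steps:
d = -1/2 (d = -2*(-4 + 3)/(-3 - 1) = -2/((-4/(-1))) = -2/((-4*(-1))) = -2/4 = -2*1/4 = -1/2 ≈ -0.50000)
w = 29/840 (w = -29/(7*(-120)) = -29*(-1)/(7*120) = -1/7*(-29/120) = 29/840 ≈ 0.034524)
(-42 + w)*(d - E) = (-42 + 29/840)*(-1/2 - 1*(-45)) = -35251*(-1/2 + 45)/840 = -35251/840*89/2 = -3137339/1680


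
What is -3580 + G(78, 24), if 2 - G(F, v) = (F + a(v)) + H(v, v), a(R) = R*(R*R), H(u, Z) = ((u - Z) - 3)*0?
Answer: -17480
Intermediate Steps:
H(u, Z) = 0 (H(u, Z) = (-3 + u - Z)*0 = 0)
a(R) = R³ (a(R) = R*R² = R³)
G(F, v) = 2 - F - v³ (G(F, v) = 2 - ((F + v³) + 0) = 2 - (F + v³) = 2 + (-F - v³) = 2 - F - v³)
-3580 + G(78, 24) = -3580 + (2 - 1*78 - 1*24³) = -3580 + (2 - 78 - 1*13824) = -3580 + (2 - 78 - 13824) = -3580 - 13900 = -17480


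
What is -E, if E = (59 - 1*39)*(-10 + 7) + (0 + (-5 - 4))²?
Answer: -21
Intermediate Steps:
E = 21 (E = (59 - 39)*(-3) + (0 - 9)² = 20*(-3) + (-9)² = -60 + 81 = 21)
-E = -1*21 = -21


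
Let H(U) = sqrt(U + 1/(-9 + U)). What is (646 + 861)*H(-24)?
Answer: 137*I*sqrt(26169)/3 ≈ 7387.4*I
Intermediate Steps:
(646 + 861)*H(-24) = (646 + 861)*sqrt((1 - 24*(-9 - 24))/(-9 - 24)) = 1507*sqrt((1 - 24*(-33))/(-33)) = 1507*sqrt(-(1 + 792)/33) = 1507*sqrt(-1/33*793) = 1507*sqrt(-793/33) = 1507*(I*sqrt(26169)/33) = 137*I*sqrt(26169)/3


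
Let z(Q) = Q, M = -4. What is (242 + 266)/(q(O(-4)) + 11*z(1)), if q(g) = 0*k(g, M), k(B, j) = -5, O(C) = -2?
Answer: 508/11 ≈ 46.182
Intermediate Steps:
q(g) = 0 (q(g) = 0*(-5) = 0)
(242 + 266)/(q(O(-4)) + 11*z(1)) = (242 + 266)/(0 + 11*1) = 508/(0 + 11) = 508/11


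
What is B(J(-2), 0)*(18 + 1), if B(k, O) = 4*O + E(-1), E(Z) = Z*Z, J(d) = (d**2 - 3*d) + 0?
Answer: 19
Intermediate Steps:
J(d) = d**2 - 3*d
E(Z) = Z**2
B(k, O) = 1 + 4*O (B(k, O) = 4*O + (-1)**2 = 4*O + 1 = 1 + 4*O)
B(J(-2), 0)*(18 + 1) = (1 + 4*0)*(18 + 1) = (1 + 0)*19 = 1*19 = 19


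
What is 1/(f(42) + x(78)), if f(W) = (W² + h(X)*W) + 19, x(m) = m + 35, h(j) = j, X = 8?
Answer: 1/2232 ≈ 0.00044803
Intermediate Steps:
x(m) = 35 + m
f(W) = 19 + W² + 8*W (f(W) = (W² + 8*W) + 19 = 19 + W² + 8*W)
1/(f(42) + x(78)) = 1/((19 + 42² + 8*42) + (35 + 78)) = 1/((19 + 1764 + 336) + 113) = 1/(2119 + 113) = 1/2232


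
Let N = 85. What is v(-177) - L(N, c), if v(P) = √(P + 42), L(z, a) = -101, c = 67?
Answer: 101 + 3*I*√15 ≈ 101.0 + 11.619*I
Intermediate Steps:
v(P) = √(42 + P)
v(-177) - L(N, c) = √(42 - 177) - 1*(-101) = √(-135) + 101 = 3*I*√15 + 101 = 101 + 3*I*√15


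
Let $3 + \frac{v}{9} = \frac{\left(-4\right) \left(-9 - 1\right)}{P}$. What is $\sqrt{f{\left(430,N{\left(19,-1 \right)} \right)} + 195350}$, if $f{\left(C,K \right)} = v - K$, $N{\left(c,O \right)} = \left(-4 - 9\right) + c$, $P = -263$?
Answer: $\frac{\sqrt{13509786893}}{263} \approx 441.95$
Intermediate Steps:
$v = - \frac{7461}{263}$ ($v = -27 + 9 \frac{\left(-4\right) \left(-9 - 1\right)}{-263} = -27 + 9 \left(-4\right) \left(-10\right) \left(- \frac{1}{263}\right) = -27 + 9 \cdot 40 \left(- \frac{1}{263}\right) = -27 + 9 \left(- \frac{40}{263}\right) = -27 - \frac{360}{263} = - \frac{7461}{263} \approx -28.369$)
$N{\left(c,O \right)} = -13 + c$
$f{\left(C,K \right)} = - \frac{7461}{263} - K$
$\sqrt{f{\left(430,N{\left(19,-1 \right)} \right)} + 195350} = \sqrt{\left(- \frac{7461}{263} - \left(-13 + 19\right)\right) + 195350} = \sqrt{\left(- \frac{7461}{263} - 6\right) + 195350} = \sqrt{- \frac{9039}{263} + 195350} = \sqrt{\frac{51368011}{263}} = \frac{\sqrt{13509786893}}{263}$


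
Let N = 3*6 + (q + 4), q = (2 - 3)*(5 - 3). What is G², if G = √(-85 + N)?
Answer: -65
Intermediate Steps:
q = -2 (q = -1*2 = -2)
N = 20 (N = 3*6 + (-2 + 4) = 18 + 2 = 20)
G = I*√65 (G = √(-85 + 20) = √(-65) = I*√65 ≈ 8.0623*I)
G² = (I*√65)² = -65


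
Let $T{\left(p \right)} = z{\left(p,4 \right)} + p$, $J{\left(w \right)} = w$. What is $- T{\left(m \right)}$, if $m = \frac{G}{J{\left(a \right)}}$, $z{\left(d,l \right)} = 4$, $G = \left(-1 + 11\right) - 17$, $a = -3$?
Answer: $- \frac{19}{3} \approx -6.3333$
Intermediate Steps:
$G = -7$ ($G = 10 - 17 = -7$)
$m = \frac{7}{3}$ ($m = - \frac{7}{-3} = \left(-7\right) \left(- \frac{1}{3}\right) = \frac{7}{3} \approx 2.3333$)
$T{\left(p \right)} = 4 + p$
$- T{\left(m \right)} = - (4 + \frac{7}{3}) = \left(-1\right) \frac{19}{3} = - \frac{19}{3}$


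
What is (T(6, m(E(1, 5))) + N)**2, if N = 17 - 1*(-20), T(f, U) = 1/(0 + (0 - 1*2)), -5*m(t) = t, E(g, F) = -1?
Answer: 5329/4 ≈ 1332.3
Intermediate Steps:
m(t) = -t/5
T(f, U) = -1/2 (T(f, U) = 1/(0 + (0 - 2)) = 1/(0 - 2) = 1/(-2) = -1/2)
N = 37 (N = 17 + 20 = 37)
(T(6, m(E(1, 5))) + N)**2 = (-1/2 + 37)**2 = (73/2)**2 = 5329/4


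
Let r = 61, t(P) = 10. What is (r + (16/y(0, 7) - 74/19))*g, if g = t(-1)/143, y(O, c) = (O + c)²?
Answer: 41130/10241 ≈ 4.0162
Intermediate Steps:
g = 10/143 ≈ 0.069930
(r + (16/y(0, 7) - 74/19))*g = (61 + (16/((0 + 7)²) - 74/19))*(10/143) = (61 + (16/(7²) - 74*1/19))*(10/143) = (61 + (16/49 - 74/19))*(10/143) = (61 - 3322/931)*(10/143) = (53469/931)*(10/143) = 41130/10241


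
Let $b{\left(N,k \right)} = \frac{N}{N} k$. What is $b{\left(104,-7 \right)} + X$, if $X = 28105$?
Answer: $28098$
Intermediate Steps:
$b{\left(N,k \right)} = k$ ($b{\left(N,k \right)} = 1 k = k$)
$b{\left(104,-7 \right)} + X = -7 + 28105 = 28098$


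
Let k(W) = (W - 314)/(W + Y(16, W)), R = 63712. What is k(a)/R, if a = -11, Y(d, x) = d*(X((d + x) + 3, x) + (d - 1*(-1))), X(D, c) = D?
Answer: -325/24783968 ≈ -1.3113e-5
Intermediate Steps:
Y(d, x) = d*(4 + x + 2*d) (Y(d, x) = d*(((d + x) + 3) + (d - 1*(-1))) = d*((3 + d + x) + (d + 1)) = d*((3 + d + x) + (1 + d)) = d*(4 + x + 2*d))
k(W) = (-314 + W)/(576 + 17*W) (k(W) = (W - 314)/(W + 16*(4 + W + 2*16)) = (-314 + W)/(W + 16*(4 + W + 32)) = (-314 + W)/(W + 16*(36 + W)) = (-314 + W)/(W + (576 + 16*W)) = (-314 + W)/(576 + 17*W))
k(a)/R = ((-314 - 11)/(576 + 17*(-11)))/63712 = (-325/(576 - 187))*(1/63712) = (-325/389)*(1/63712) = ((1/389)*(-325))*(1/63712) = -325/389*1/63712 = -325/24783968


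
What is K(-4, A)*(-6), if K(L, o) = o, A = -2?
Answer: 12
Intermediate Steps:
K(-4, A)*(-6) = -2*(-6) = 12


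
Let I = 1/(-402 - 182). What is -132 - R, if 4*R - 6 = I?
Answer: -311855/2336 ≈ -133.50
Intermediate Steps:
I = -1/584 (I = 1/(-584) = -1/584 ≈ -0.0017123)
R = 3503/2336 (R = 3/2 + (1/4)*(-1/584) = 3/2 - 1/2336 = 3503/2336 ≈ 1.4996)
-132 - R = -132 - 1*3503/2336 = -132 - 3503/2336 = -311855/2336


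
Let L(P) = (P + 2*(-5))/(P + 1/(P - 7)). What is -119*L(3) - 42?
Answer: 2870/11 ≈ 260.91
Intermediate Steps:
L(P) = (-10 + P)/(P + 1/(-7 + P)) (L(P) = (P - 10)/(P + 1/(-7 + P)) = (-10 + P)/(P + 1/(-7 + P)))
-119*L(3) - 42 = -119*(70 + 3**2 - 17*3)/(1 + 3**2 - 7*3) - 42 = -119*(70 + 9 - 51)/(1 + 9 - 21) - 42 = -119*28/(-11) - 42 = -(-119)*28/11 - 42 = -119*(-28/11) - 42 = 3332/11 - 42 = 2870/11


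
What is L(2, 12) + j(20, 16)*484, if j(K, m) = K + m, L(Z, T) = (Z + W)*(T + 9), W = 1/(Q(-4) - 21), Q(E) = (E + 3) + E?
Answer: 454095/26 ≈ 17465.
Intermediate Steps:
Q(E) = 3 + 2*E (Q(E) = (3 + E) + E = 3 + 2*E)
W = -1/26 (W = 1/((3 + 2*(-4)) - 21) = 1/((3 - 8) - 21) = 1/(-5 - 21) = 1/(-26) = -1/26 ≈ -0.038462)
L(Z, T) = (9 + T)*(-1/26 + Z) (L(Z, T) = (Z - 1/26)*(T + 9) = (-1/26 + Z)*(9 + T) = (9 + T)*(-1/26 + Z))
L(2, 12) + j(20, 16)*484 = (-9/26 + 9*2 - 1/26*12 + 12*2) + (20 + 16)*484 = (-9/26 + 18 - 6/13 + 24) + 36*484 = 1071/26 + 17424 = 454095/26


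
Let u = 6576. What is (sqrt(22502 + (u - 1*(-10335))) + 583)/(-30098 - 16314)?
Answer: -583/46412 - sqrt(39413)/46412 ≈ -0.016839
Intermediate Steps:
(sqrt(22502 + (u - 1*(-10335))) + 583)/(-30098 - 16314) = (sqrt(22502 + (6576 - 1*(-10335))) + 583)/(-30098 - 16314) = (sqrt(22502 + (6576 + 10335)) + 583)/(-46412) = (sqrt(22502 + 16911) + 583)*(-1/46412) = (sqrt(39413) + 583)*(-1/46412) = (583 + sqrt(39413))*(-1/46412) = -583/46412 - sqrt(39413)/46412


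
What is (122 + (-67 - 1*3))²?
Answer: 2704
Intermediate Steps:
(122 + (-67 - 1*3))² = (122 + (-67 - 3))² = (122 - 70)² = 52² = 2704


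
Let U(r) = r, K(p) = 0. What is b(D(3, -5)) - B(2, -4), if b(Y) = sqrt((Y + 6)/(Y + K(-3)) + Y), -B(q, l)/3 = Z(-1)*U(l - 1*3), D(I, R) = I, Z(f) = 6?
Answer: -126 + sqrt(6) ≈ -123.55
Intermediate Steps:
B(q, l) = 54 - 18*l (B(q, l) = -18*(l - 1*3) = -18*(l - 3) = -18*(-3 + l) = -3*(-18 + 6*l) = 54 - 18*l)
b(Y) = sqrt(Y + (6 + Y)/Y) (b(Y) = sqrt((Y + 6)/(Y + 0) + Y) = sqrt((6 + Y)/Y + Y) = sqrt(Y + (6 + Y)/Y))
b(D(3, -5)) - B(2, -4) = sqrt(1 + 3 + 6/3) - (54 - 18*(-4)) = sqrt(1 + 3 + 6*(1/3)) - (54 + 72) = sqrt(1 + 3 + 2) - 1*126 = sqrt(6) - 126 = -126 + sqrt(6)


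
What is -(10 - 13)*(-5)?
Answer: -15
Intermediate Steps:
-(10 - 13)*(-5) = -(-3)*(-5) = -1*15 = -15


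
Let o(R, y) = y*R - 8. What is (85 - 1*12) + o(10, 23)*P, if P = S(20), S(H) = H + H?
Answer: 8953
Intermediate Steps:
S(H) = 2*H
o(R, y) = -8 + R*y (o(R, y) = R*y - 8 = -8 + R*y)
P = 40 (P = 2*20 = 40)
(85 - 1*12) + o(10, 23)*P = (85 - 1*12) + (-8 + 10*23)*40 = (85 - 12) + (-8 + 230)*40 = 73 + 222*40 = 73 + 8880 = 8953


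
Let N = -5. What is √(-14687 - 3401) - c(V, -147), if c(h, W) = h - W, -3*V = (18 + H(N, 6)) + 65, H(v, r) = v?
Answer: -121 + 2*I*√4522 ≈ -121.0 + 134.49*I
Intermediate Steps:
V = -26 (V = -((18 - 5) + 65)/3 = -(13 + 65)/3 = -⅓*78 = -26)
√(-14687 - 3401) - c(V, -147) = √(-14687 - 3401) - (-26 - 1*(-147)) = √(-18088) - (-26 + 147) = 2*I*√4522 - 1*121 = 2*I*√4522 - 121 = -121 + 2*I*√4522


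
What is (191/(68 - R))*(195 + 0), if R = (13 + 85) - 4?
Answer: -2865/2 ≈ -1432.5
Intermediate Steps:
R = 94 (R = 98 - 4 = 94)
(191/(68 - R))*(195 + 0) = (191/(68 - 1*94))*(195 + 0) = (191/(68 - 94))*195 = (191/(-26))*195 = (191*(-1/26))*195 = -191/26*195 = -2865/2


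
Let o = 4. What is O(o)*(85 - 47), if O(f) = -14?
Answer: -532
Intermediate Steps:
O(o)*(85 - 47) = -14*(85 - 47) = -14*38 = -532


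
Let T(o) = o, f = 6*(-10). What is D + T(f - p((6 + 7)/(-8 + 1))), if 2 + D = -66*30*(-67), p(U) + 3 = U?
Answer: 928220/7 ≈ 1.3260e+5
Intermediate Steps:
f = -60
p(U) = -3 + U
D = 132658 (D = -2 - 66*30*(-67) = -2 - 1980*(-67) = -2 + 132660 = 132658)
D + T(f - p((6 + 7)/(-8 + 1))) = 132658 + (-60 - (-3 + (6 + 7)/(-8 + 1))) = 132658 + (-60 - (-3 + 13/(-7))) = 132658 + (-60 - (-3 + 13*(-⅐))) = 132658 + (-60 - (-3 - 13/7)) = 132658 + (-60 - 1*(-34/7)) = 132658 + (-60 + 34/7) = 132658 - 386/7 = 928220/7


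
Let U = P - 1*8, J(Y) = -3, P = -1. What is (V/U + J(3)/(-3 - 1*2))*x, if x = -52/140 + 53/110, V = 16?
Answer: -901/6930 ≈ -0.13001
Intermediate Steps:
U = -9 (U = -1 - 1*8 = -1 - 8 = -9)
x = 17/154 (x = -52*1/140 + 53*(1/110) = -13/35 + 53/110 = 17/154 ≈ 0.11039)
(V/U + J(3)/(-3 - 1*2))*x = (16/(-9) - 3/(-3 - 1*2))*(17/154) = (16*(-⅑) - 3/(-3 - 2))*(17/154) = (-16/9 - 3/(-5))*(17/154) = (-16/9 - 3*(-⅕))*(17/154) = (-16/9 + ⅗)*(17/154) = -53/45*17/154 = -901/6930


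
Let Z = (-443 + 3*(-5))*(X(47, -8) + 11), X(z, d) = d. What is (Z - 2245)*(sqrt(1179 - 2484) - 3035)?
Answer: 10983665 - 10857*I*sqrt(145) ≈ 1.0984e+7 - 1.3074e+5*I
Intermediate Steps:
Z = -1374 (Z = (-443 + 3*(-5))*(-8 + 11) = (-443 - 15)*3 = -458*3 = -1374)
(Z - 2245)*(sqrt(1179 - 2484) - 3035) = (-1374 - 2245)*(sqrt(1179 - 2484) - 3035) = -3619*(sqrt(-1305) - 3035) = -3619*(3*I*sqrt(145) - 3035) = -3619*(-3035 + 3*I*sqrt(145)) = 10983665 - 10857*I*sqrt(145)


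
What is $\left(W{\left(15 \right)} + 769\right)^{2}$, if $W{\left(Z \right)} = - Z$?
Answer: $568516$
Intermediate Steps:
$\left(W{\left(15 \right)} + 769\right)^{2} = \left(\left(-1\right) 15 + 769\right)^{2} = \left(-15 + 769\right)^{2} = 754^{2} = 568516$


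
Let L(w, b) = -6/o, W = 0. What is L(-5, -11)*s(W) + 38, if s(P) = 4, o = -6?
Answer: 42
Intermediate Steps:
L(w, b) = 1 (L(w, b) = -6/(-6) = -6*(-1/6) = 1)
L(-5, -11)*s(W) + 38 = 1*4 + 38 = 4 + 38 = 42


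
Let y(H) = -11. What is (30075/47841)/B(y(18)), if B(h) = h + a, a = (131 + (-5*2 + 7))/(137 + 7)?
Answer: -90225/1451177 ≈ -0.062174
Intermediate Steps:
a = 8/9 (a = (131 + (-10 + 7))/144 = (131 - 3)*(1/144) = 128*(1/144) = 8/9 ≈ 0.88889)
B(h) = 8/9 + h (B(h) = h + 8/9 = 8/9 + h)
(30075/47841)/B(y(18)) = (30075/47841)/(8/9 - 11) = (30075*(1/47841))/(-91/9) = (10025/15947)*(-9/91) = -90225/1451177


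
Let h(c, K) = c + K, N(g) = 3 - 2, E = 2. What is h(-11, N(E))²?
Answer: 100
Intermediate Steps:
N(g) = 1
h(c, K) = K + c
h(-11, N(E))² = (1 - 11)² = (-10)² = 100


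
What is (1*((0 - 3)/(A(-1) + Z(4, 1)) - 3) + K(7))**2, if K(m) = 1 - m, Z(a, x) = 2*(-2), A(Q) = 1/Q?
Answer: 1764/25 ≈ 70.560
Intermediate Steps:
Z(a, x) = -4
(1*((0 - 3)/(A(-1) + Z(4, 1)) - 3) + K(7))**2 = (1*((0 - 3)/(1/(-1) - 4) - 3) + (1 - 1*7))**2 = (1*(-3/(-1 - 4) - 3) + (1 - 7))**2 = (1*(-3/(-5) - 3) - 6)**2 = (1*(-3*(-1/5) - 3) - 6)**2 = (1*(3/5 - 3) - 6)**2 = (1*(-12/5) - 6)**2 = (-12/5 - 6)**2 = (-42/5)**2 = 1764/25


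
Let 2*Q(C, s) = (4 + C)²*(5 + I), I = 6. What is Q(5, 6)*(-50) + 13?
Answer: -22262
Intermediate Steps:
Q(C, s) = 11*(4 + C)²/2 (Q(C, s) = ((4 + C)²*(5 + 6))/2 = ((4 + C)²*11)/2 = (11*(4 + C)²)/2 = 11*(4 + C)²/2)
Q(5, 6)*(-50) + 13 = (11*(4 + 5)²/2)*(-50) + 13 = ((11/2)*9²)*(-50) + 13 = ((11/2)*81)*(-50) + 13 = (891/2)*(-50) + 13 = -22275 + 13 = -22262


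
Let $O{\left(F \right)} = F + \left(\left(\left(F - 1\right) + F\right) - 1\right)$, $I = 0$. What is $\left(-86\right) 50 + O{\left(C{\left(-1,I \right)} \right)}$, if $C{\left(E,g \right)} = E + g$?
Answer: $-4305$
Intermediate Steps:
$O{\left(F \right)} = -2 + 3 F$ ($O{\left(F \right)} = F + \left(\left(\left(F - 1\right) + F\right) - 1\right) = F + \left(\left(\left(-1 + F\right) + F\right) - 1\right) = F + \left(\left(-1 + 2 F\right) - 1\right) = F + \left(-2 + 2 F\right) = -2 + 3 F$)
$\left(-86\right) 50 + O{\left(C{\left(-1,I \right)} \right)} = \left(-86\right) 50 + \left(-2 + 3 \left(-1 + 0\right)\right) = -4300 + \left(-2 + 3 \left(-1\right)\right) = -4300 - 5 = -4305$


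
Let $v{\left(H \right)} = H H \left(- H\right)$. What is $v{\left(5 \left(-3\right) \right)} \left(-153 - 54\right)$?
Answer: $-698625$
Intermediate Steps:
$v{\left(H \right)} = - H^{3}$ ($v{\left(H \right)} = H^{2} \left(- H\right) = - H^{3}$)
$v{\left(5 \left(-3\right) \right)} \left(-153 - 54\right) = - \left(5 \left(-3\right)\right)^{3} \left(-153 - 54\right) = - \left(-15\right)^{3} \left(-207\right) = \left(-1\right) \left(-3375\right) \left(-207\right) = 3375 \left(-207\right) = -698625$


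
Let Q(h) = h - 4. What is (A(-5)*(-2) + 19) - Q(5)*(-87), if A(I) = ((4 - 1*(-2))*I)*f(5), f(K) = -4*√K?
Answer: 106 - 240*√5 ≈ -430.66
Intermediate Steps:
Q(h) = -4 + h
A(I) = -24*I*√5 (A(I) = ((4 - 1*(-2))*I)*(-4*√5) = ((4 + 2)*I)*(-4*√5) = (6*I)*(-4*√5) = -24*I*√5)
(A(-5)*(-2) + 19) - Q(5)*(-87) = (-24*(-5)*√5*(-2) + 19) - (-4 + 5)*(-87) = ((120*√5)*(-2) + 19) - (-87) = (-240*√5 + 19) - 1*(-87) = (19 - 240*√5) + 87 = 106 - 240*√5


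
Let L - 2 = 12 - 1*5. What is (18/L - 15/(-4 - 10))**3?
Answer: 79507/2744 ≈ 28.975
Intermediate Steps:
L = 9 (L = 2 + (12 - 1*5) = 2 + (12 - 5) = 2 + 7 = 9)
(18/L - 15/(-4 - 10))**3 = (18/9 - 15/(-4 - 10))**3 = (18*(1/9) - 15/(-14))**3 = (2 - 15*(-1/14))**3 = (2 + 15/14)**3 = (43/14)**3 = 79507/2744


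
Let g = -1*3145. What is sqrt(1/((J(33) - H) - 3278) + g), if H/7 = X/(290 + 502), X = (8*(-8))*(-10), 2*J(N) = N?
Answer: I*sqrt(1316106294560911)/646897 ≈ 56.08*I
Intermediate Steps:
J(N) = N/2
X = 640 (X = -64*(-10) = 640)
H = 560/99 (H = 7*(640/(290 + 502)) = 7*(640/792) = 7*(640*(1/792)) = 7*(80/99) = 560/99 ≈ 5.6566)
g = -3145
sqrt(1/((J(33) - H) - 3278) + g) = sqrt(1/(((1/2)*33 - 1*560/99) - 3278) - 3145) = sqrt(1/((33/2 - 560/99) - 3278) - 3145) = sqrt(1/(2147/198 - 3278) - 3145) = sqrt(1/(-646897/198) - 3145) = sqrt(-198/646897 - 3145) = sqrt(-2034491263/646897) = I*sqrt(1316106294560911)/646897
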